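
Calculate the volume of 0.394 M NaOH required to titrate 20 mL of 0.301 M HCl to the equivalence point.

At equivalence: moles acid = moles base. moles HCl = 0.301 × 20/1000 = 0.00602 mol. V_base = moles / 0.394 × 1000 = 15.3 mL.

V_{base} = 15.3 mL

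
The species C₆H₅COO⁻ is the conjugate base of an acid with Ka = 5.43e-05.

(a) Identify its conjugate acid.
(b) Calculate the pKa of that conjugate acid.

(a) The conjugate acid is formed by adding one H⁺ to C₆H₅COO⁻, giving C₆H₅COOH. (b) pKa = -log(Ka) = -log(5.43e-05) = 4.27.

Conjugate acid: C₆H₅COOH; pK_a = 4.27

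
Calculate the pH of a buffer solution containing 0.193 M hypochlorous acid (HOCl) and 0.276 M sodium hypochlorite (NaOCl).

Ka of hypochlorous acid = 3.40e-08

pKa = -log(3.40e-08) = 7.47. pH = pKa + log([A⁻]/[HA]) = 7.47 + log(0.276/0.193)

pH = 7.62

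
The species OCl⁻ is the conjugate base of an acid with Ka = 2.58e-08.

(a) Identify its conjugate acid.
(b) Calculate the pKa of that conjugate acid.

(a) The conjugate acid is formed by adding one H⁺ to OCl⁻, giving HOCl. (b) pKa = -log(Ka) = -log(2.58e-08) = 7.59.

Conjugate acid: HOCl; pK_a = 7.59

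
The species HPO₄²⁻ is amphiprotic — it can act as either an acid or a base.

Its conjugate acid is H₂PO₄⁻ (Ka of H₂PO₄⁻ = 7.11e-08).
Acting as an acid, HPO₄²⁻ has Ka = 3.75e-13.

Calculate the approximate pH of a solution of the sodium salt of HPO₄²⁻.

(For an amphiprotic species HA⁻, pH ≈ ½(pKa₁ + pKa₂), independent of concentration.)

pKa₁ = -log(7.11e-08) = 7.15; pKa₂ = -log(3.75e-13) = 12.43. For an amphiprotic species, pH ≈ ½(pKa₁ + pKa₂) = ½(7.15 + 12.43) = 9.79.

pH = 9.79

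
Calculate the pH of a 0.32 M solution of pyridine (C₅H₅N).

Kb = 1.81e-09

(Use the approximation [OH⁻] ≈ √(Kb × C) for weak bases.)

[OH⁻] = √(Kb × C) = √(1.81e-09 × 0.32) = 2.4067e-05. pOH = 4.62, pH = 14 - pOH

pH = 9.38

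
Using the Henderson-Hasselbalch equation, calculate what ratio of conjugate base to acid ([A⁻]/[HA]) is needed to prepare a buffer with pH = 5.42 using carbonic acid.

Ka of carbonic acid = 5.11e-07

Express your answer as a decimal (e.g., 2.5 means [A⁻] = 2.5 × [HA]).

pKa = -log(5.11e-07) = 6.2916. pH = pKa + log([A⁻]/[HA]), so log([A⁻]/[HA]) = pH − pKa = 5.42 − 6.2916 = -0.8716. [A⁻]/[HA] = 10^(-0.8716) = 0.134

[A⁻]/[HA] = 0.134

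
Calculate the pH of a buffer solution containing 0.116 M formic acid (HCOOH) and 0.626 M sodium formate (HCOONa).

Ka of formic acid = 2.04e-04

pKa = -log(2.04e-04) = 3.69. pH = pKa + log([A⁻]/[HA]) = 3.69 + log(0.626/0.116)

pH = 4.42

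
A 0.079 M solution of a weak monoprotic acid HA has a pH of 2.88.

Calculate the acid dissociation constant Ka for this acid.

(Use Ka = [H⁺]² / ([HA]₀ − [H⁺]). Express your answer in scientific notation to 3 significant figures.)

[H⁺] = 10^(−pH) = 10^(−2.88) = 1.318e-03 M. For HA ⇌ H⁺ + A⁻, Ka = [H⁺][A⁻]/[HA] = [H⁺]² / ([HA]₀ − [H⁺]) = (1.318e-03)² / (0.079 − 1.318e-03) = 2.24e-05.

K_a = 2.24e-05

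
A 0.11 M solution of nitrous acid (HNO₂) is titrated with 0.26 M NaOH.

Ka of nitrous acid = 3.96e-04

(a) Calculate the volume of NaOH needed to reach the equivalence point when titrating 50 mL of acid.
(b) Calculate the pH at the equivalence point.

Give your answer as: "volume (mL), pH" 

moles acid = 0.11 × 50/1000 = 0.0055 mol; V_base = moles/0.26 × 1000 = 21.2 mL. At equivalence only the conjugate base is present: [A⁻] = 0.0055/0.071 = 7.7297e-02 M. Kb = Kw/Ka = 2.53e-11; [OH⁻] = √(Kb × [A⁻]) = 1.3971e-06; pOH = 5.85; pH = 14 - pOH = 8.15.

V = 21.2 mL, pH = 8.15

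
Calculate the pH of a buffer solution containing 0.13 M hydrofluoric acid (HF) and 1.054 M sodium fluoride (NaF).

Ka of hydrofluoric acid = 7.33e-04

pKa = -log(7.33e-04) = 3.13. pH = pKa + log([A⁻]/[HA]) = 3.13 + log(1.054/0.13)

pH = 4.04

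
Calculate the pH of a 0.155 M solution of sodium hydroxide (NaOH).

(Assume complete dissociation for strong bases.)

[OH⁻] = 0.155 M for strong base. pOH = -log[OH⁻] = 0.81, pH = 14 - pOH

pH = 13.19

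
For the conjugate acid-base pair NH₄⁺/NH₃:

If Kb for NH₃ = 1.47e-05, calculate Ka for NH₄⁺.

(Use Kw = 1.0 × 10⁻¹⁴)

For a conjugate pair Ka × Kb = Kw, so Ka = Kw/Kb = 1.0 × 10⁻¹⁴ / 1.47e-05 = 6.80e-10.

K_a = 6.80e-10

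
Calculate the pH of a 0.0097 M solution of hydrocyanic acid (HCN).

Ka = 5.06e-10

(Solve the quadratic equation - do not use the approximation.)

x² + Ka×x - Ka×C = 0. Using quadratic formula: [H⁺] = 2.2152e-06

pH = 5.65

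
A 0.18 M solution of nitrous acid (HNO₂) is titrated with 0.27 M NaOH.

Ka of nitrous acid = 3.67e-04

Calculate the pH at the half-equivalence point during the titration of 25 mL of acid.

At half-equivalence [HA] = [A⁻], so Henderson-Hasselbalch gives pH = pKa = -log(3.67e-04) = 3.44.

pH = pKa = 3.44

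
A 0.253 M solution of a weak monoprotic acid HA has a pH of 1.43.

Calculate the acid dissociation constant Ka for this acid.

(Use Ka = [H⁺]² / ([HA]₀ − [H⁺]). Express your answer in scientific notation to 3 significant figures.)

[H⁺] = 10^(−pH) = 10^(−1.43) = 3.715e-02 M. For HA ⇌ H⁺ + A⁻, Ka = [H⁺][A⁻]/[HA] = [H⁺]² / ([HA]₀ − [H⁺]) = (3.715e-02)² / (0.253 − 3.715e-02) = 6.40e-03.

K_a = 6.40e-03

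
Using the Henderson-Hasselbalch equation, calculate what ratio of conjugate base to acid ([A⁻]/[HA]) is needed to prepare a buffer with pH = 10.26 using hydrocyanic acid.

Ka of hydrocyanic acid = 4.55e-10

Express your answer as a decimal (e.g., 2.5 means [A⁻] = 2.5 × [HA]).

pKa = -log(4.55e-10) = 9.3420. pH = pKa + log([A⁻]/[HA]), so log([A⁻]/[HA]) = pH − pKa = 10.26 − 9.3420 = 0.9180. [A⁻]/[HA] = 10^(0.9180) = 8.28

[A⁻]/[HA] = 8.28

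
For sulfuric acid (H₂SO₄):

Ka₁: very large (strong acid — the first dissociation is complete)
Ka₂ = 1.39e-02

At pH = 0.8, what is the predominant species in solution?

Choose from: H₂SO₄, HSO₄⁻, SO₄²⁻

The first dissociation is complete, so H₂SO₄ itself is never the predominant species in water; pKa₂ = -log(1.39e-02) = 1.86. For a polyprotic acid the predominant species crosses at each pKa: below pKa_n the protonated form dominates, above it the deprotonated form does. At pH = 0.8, the predominant species is HSO₄⁻.

HSO₄⁻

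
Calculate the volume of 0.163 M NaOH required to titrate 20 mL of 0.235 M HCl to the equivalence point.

At equivalence: moles acid = moles base. moles HCl = 0.235 × 20/1000 = 0.0047 mol. V_base = moles / 0.163 × 1000 = 28.8 mL.

V_{base} = 28.8 mL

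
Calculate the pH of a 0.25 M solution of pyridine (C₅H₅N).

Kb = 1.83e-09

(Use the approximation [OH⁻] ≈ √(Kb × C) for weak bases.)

[OH⁻] = √(Kb × C) = √(1.83e-09 × 0.25) = 2.1389e-05. pOH = 4.67, pH = 14 - pOH

pH = 9.33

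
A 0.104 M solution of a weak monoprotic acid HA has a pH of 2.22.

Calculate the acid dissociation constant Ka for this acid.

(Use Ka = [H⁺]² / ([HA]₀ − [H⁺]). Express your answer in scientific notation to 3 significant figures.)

[H⁺] = 10^(−pH) = 10^(−2.22) = 6.026e-03 M. For HA ⇌ H⁺ + A⁻, Ka = [H⁺][A⁻]/[HA] = [H⁺]² / ([HA]₀ − [H⁺]) = (6.026e-03)² / (0.104 − 6.026e-03) = 3.71e-04.

K_a = 3.71e-04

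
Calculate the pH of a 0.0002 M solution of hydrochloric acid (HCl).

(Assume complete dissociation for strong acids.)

[H⁺] = 0.0002 M for strong acid. pH = -log[H⁺] = -log(0.0002)

pH = 3.70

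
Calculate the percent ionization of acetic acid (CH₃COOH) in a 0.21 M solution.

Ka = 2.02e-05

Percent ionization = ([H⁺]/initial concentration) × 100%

Using Ka equilibrium: x² + Ka×x - Ka×C = 0. Solving: [H⁺] = 2.0495e-03. Percent = (2.0495e-03/0.21) × 100

Percent ionization = 0.976%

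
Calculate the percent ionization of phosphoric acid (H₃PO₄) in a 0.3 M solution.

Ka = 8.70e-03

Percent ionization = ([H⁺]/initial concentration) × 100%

Using Ka equilibrium: x² + Ka×x - Ka×C = 0. Solving: [H⁺] = 4.6923e-02. Percent = (4.6923e-02/0.3) × 100

Percent ionization = 15.6%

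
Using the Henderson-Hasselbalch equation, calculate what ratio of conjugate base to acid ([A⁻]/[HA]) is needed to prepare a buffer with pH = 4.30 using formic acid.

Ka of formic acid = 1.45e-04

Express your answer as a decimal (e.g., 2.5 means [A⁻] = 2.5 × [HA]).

pKa = -log(1.45e-04) = 3.8386. pH = pKa + log([A⁻]/[HA]), so log([A⁻]/[HA]) = pH − pKa = 4.30 − 3.8386 = 0.4614. [A⁻]/[HA] = 10^(0.4614) = 2.89

[A⁻]/[HA] = 2.89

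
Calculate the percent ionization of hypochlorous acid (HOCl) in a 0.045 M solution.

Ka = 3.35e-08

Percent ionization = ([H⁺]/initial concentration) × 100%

Using Ka equilibrium: x² + Ka×x - Ka×C = 0. Solving: [H⁺] = 3.8810e-05. Percent = (3.8810e-05/0.045) × 100

Percent ionization = 0.0862%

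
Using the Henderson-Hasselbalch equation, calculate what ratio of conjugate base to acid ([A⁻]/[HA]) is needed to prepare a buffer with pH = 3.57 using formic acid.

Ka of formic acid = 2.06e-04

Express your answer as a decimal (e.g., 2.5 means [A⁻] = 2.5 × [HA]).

pKa = -log(2.06e-04) = 3.6861. pH = pKa + log([A⁻]/[HA]), so log([A⁻]/[HA]) = pH − pKa = 3.57 − 3.6861 = -0.1161. [A⁻]/[HA] = 10^(-0.1161) = 0.765

[A⁻]/[HA] = 0.765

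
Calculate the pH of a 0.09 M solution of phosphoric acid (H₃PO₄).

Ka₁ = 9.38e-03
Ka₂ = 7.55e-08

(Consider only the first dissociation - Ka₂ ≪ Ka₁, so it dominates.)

First dissociation dominates. From Ka₁ = [H⁺][HA⁻]/[H₂A], x² + Ka₁·x − Ka₁·C = 0 with C = 0.09 M and Ka₁ = 9.38e-03. Solving: [H⁺] = (−Ka₁ + √(Ka₁² + 4·Ka₁·C)) / 2 = 2.4741e-02 M. pH = -log(2.4741e-02) = 1.61.

pH = 1.61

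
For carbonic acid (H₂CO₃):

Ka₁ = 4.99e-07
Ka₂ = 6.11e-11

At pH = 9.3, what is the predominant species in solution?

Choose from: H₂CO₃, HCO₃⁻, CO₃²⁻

pKa₁ = 6.30, pKa₂ = 10.21. For a polyprotic acid the predominant species crosses at each pKa: below pKa_n the protonated form dominates, above it the deprotonated form does. At pH = 9.3, the predominant species is HCO₃⁻.

HCO₃⁻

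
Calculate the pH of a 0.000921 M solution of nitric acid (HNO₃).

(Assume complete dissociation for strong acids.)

[H⁺] = 0.000921 M for strong acid. pH = -log[H⁺] = -log(0.000921)

pH = 3.04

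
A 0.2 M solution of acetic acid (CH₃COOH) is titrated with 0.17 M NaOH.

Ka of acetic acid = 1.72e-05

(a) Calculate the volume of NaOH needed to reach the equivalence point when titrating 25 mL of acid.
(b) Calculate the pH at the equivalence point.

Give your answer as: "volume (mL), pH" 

moles acid = 0.2 × 25/1000 = 0.005 mol; V_base = moles/0.17 × 1000 = 29.4 mL. At equivalence only the conjugate base is present: [A⁻] = 0.005/0.054 = 9.1892e-02 M. Kb = Kw/Ka = 5.81e-10; [OH⁻] = √(Kb × [A⁻]) = 7.3093e-06; pOH = 5.14; pH = 14 - pOH = 8.86.

V = 29.4 mL, pH = 8.86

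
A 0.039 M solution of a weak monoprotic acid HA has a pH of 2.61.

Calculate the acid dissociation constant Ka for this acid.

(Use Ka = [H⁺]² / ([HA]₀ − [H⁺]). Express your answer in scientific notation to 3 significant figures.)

[H⁺] = 10^(−pH) = 10^(−2.61) = 2.455e-03 M. For HA ⇌ H⁺ + A⁻, Ka = [H⁺][A⁻]/[HA] = [H⁺]² / ([HA]₀ − [H⁺]) = (2.455e-03)² / (0.039 − 2.455e-03) = 1.65e-04.

K_a = 1.65e-04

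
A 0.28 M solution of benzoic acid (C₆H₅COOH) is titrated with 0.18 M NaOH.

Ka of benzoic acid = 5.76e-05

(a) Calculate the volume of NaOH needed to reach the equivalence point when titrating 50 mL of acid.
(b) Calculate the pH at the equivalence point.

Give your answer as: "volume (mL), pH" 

moles acid = 0.28 × 50/1000 = 0.014 mol; V_base = moles/0.18 × 1000 = 77.8 mL. At equivalence only the conjugate base is present: [A⁻] = 0.014/0.128 = 1.0957e-01 M. Kb = Kw/Ka = 1.74e-10; [OH⁻] = √(Kb × [A⁻]) = 4.3614e-06; pOH = 5.36; pH = 14 - pOH = 8.64.

V = 77.8 mL, pH = 8.64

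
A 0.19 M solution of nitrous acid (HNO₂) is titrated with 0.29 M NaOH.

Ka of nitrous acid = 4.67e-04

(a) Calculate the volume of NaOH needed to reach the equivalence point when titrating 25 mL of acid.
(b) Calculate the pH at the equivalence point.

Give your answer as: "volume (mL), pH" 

moles acid = 0.19 × 25/1000 = 0.00475 mol; V_base = moles/0.29 × 1000 = 16.4 mL. At equivalence only the conjugate base is present: [A⁻] = 0.00475/0.041 = 1.1479e-01 M. Kb = Kw/Ka = 2.14e-11; [OH⁻] = √(Kb × [A⁻]) = 1.5678e-06; pOH = 5.80; pH = 14 - pOH = 8.20.

V = 16.4 mL, pH = 8.20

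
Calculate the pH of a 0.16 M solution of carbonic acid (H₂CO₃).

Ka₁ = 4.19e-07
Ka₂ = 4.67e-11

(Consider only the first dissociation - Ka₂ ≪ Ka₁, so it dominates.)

First dissociation dominates. From Ka₁ = [H⁺][HA⁻]/[H₂A], x² + Ka₁·x − Ka₁·C = 0 with C = 0.16 M and Ka₁ = 4.19e-07. Solving: [H⁺] = (−Ka₁ + √(Ka₁² + 4·Ka₁·C)) / 2 = 2.5871e-04 M. pH = -log(2.5871e-04) = 3.59.

pH = 3.59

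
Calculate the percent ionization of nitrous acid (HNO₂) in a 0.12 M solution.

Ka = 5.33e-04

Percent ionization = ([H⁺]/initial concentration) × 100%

Using Ka equilibrium: x² + Ka×x - Ka×C = 0. Solving: [H⁺] = 7.7354e-03. Percent = (7.7354e-03/0.12) × 100

Percent ionization = 6.45%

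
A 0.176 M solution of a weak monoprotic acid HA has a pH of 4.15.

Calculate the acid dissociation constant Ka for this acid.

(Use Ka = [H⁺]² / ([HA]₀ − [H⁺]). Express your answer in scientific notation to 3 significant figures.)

[H⁺] = 10^(−pH) = 10^(−4.15) = 7.079e-05 M. For HA ⇌ H⁺ + A⁻, Ka = [H⁺][A⁻]/[HA] = [H⁺]² / ([HA]₀ − [H⁺]) = (7.079e-05)² / (0.176 − 7.079e-05) = 2.85e-08.

K_a = 2.85e-08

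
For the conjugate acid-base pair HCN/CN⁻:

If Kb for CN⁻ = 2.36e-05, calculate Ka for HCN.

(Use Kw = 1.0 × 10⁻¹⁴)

For a conjugate pair Ka × Kb = Kw, so Ka = Kw/Kb = 1.0 × 10⁻¹⁴ / 2.36e-05 = 4.24e-10.

K_a = 4.24e-10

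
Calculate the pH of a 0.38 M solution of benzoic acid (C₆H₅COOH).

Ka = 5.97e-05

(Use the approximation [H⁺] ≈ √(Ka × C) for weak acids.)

[H⁺] = √(Ka × C) = √(5.97e-05 × 0.38) = 4.7630e-03. pH = -log(4.7630e-03)

pH = 2.32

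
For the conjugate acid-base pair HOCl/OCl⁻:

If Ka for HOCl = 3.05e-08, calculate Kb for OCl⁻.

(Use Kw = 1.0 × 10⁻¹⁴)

For a conjugate pair Ka × Kb = Kw, so Kb = Kw/Ka = 1.0 × 10⁻¹⁴ / 3.05e-08 = 3.28e-07.

K_b = 3.28e-07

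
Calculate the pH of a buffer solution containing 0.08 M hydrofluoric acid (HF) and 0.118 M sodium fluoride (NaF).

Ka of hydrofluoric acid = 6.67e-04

pKa = -log(6.67e-04) = 3.18. pH = pKa + log([A⁻]/[HA]) = 3.18 + log(0.118/0.08)

pH = 3.34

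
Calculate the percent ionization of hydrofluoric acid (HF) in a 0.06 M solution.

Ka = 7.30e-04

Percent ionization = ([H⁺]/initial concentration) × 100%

Using Ka equilibrium: x² + Ka×x - Ka×C = 0. Solving: [H⁺] = 6.2632e-03. Percent = (6.2632e-03/0.06) × 100

Percent ionization = 10.4%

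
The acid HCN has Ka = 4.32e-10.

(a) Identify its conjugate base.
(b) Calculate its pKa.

(a) The conjugate base is formed by removing one H⁺ from HCN, giving CN⁻. (b) pKa = -log(Ka) = -log(4.32e-10) = 9.36.

Conjugate base: CN⁻; pK_a = 9.36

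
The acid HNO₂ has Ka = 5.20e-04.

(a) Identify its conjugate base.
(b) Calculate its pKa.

(a) The conjugate base is formed by removing one H⁺ from HNO₂, giving NO₂⁻. (b) pKa = -log(Ka) = -log(5.20e-04) = 3.28.

Conjugate base: NO₂⁻; pK_a = 3.28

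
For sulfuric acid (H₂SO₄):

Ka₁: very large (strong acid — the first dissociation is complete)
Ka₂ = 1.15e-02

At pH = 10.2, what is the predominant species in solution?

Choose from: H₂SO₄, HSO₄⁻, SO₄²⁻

The first dissociation is complete, so H₂SO₄ itself is never the predominant species in water; pKa₂ = -log(1.15e-02) = 1.94. For a polyprotic acid the predominant species crosses at each pKa: below pKa_n the protonated form dominates, above it the deprotonated form does. At pH = 10.2, the predominant species is SO₄²⁻.

SO₄²⁻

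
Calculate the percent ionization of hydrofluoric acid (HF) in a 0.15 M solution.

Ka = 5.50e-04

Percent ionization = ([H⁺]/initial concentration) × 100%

Using Ka equilibrium: x² + Ka×x - Ka×C = 0. Solving: [H⁺] = 8.8121e-03. Percent = (8.8121e-03/0.15) × 100

Percent ionization = 5.87%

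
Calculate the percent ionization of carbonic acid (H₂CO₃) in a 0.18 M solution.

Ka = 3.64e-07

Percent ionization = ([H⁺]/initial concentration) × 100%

Using Ka equilibrium: x² + Ka×x - Ka×C = 0. Solving: [H⁺] = 2.5579e-04. Percent = (2.5579e-04/0.18) × 100

Percent ionization = 0.142%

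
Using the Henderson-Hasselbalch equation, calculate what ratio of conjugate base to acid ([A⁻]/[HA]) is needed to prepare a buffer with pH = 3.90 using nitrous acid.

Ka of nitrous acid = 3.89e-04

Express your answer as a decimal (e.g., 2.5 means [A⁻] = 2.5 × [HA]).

pKa = -log(3.89e-04) = 3.4101. pH = pKa + log([A⁻]/[HA]), so log([A⁻]/[HA]) = pH − pKa = 3.90 − 3.4101 = 0.4899. [A⁻]/[HA] = 10^(0.4899) = 3.09

[A⁻]/[HA] = 3.09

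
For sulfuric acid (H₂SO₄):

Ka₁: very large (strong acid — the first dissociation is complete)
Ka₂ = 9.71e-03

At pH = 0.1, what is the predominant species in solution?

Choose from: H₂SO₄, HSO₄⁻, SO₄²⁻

The first dissociation is complete, so H₂SO₄ itself is never the predominant species in water; pKa₂ = -log(9.71e-03) = 2.01. For a polyprotic acid the predominant species crosses at each pKa: below pKa_n the protonated form dominates, above it the deprotonated form does. At pH = 0.1, the predominant species is HSO₄⁻.

HSO₄⁻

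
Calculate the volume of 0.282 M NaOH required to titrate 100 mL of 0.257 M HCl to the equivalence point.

At equivalence: moles acid = moles base. moles HCl = 0.257 × 100/1000 = 0.0257 mol. V_base = moles / 0.282 × 1000 = 91.1 mL.

V_{base} = 91.1 mL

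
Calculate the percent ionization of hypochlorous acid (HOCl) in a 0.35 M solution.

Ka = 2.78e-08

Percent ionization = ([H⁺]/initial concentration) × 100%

Using Ka equilibrium: x² + Ka×x - Ka×C = 0. Solving: [H⁺] = 9.8627e-05. Percent = (9.8627e-05/0.35) × 100

Percent ionization = 0.0282%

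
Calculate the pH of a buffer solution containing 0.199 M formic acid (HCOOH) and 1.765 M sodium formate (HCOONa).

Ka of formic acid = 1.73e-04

pKa = -log(1.73e-04) = 3.76. pH = pKa + log([A⁻]/[HA]) = 3.76 + log(1.765/0.199)

pH = 4.71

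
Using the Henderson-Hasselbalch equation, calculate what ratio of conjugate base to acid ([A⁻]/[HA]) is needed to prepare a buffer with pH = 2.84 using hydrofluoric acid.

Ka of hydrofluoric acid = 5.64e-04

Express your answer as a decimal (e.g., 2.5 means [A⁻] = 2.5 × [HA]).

pKa = -log(5.64e-04) = 3.2487. pH = pKa + log([A⁻]/[HA]), so log([A⁻]/[HA]) = pH − pKa = 2.84 − 3.2487 = -0.4087. [A⁻]/[HA] = 10^(-0.4087) = 0.390

[A⁻]/[HA] = 0.390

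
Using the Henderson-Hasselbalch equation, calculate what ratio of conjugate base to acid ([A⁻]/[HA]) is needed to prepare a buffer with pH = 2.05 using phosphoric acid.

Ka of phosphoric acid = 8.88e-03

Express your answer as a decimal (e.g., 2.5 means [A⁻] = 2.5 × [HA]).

pKa = -log(8.88e-03) = 2.0516. pH = pKa + log([A⁻]/[HA]), so log([A⁻]/[HA]) = pH − pKa = 2.05 − 2.0516 = -0.0016. [A⁻]/[HA] = 10^(-0.0016) = 0.996

[A⁻]/[HA] = 0.996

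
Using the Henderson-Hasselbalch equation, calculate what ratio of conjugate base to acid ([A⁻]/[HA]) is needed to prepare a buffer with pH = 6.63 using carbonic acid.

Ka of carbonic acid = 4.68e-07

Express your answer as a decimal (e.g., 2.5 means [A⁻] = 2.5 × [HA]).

pKa = -log(4.68e-07) = 6.3298. pH = pKa + log([A⁻]/[HA]), so log([A⁻]/[HA]) = pH − pKa = 6.63 − 6.3298 = 0.3002. [A⁻]/[HA] = 10^(0.3002) = 2.00

[A⁻]/[HA] = 2.00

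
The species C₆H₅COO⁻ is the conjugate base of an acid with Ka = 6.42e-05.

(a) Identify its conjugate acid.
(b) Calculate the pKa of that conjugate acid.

(a) The conjugate acid is formed by adding one H⁺ to C₆H₅COO⁻, giving C₆H₅COOH. (b) pKa = -log(Ka) = -log(6.42e-05) = 4.19.

Conjugate acid: C₆H₅COOH; pK_a = 4.19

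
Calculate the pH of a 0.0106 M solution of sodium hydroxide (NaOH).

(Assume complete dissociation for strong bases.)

[OH⁻] = 0.0106 M for strong base. pOH = -log[OH⁻] = 1.97, pH = 14 - pOH

pH = 12.03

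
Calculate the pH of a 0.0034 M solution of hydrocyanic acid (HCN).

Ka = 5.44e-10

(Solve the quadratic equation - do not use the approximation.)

x² + Ka×x - Ka×C = 0. Using quadratic formula: [H⁺] = 1.3597e-06

pH = 5.87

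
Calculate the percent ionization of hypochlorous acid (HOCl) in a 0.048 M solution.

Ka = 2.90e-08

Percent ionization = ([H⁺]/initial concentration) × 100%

Using Ka equilibrium: x² + Ka×x - Ka×C = 0. Solving: [H⁺] = 3.7295e-05. Percent = (3.7295e-05/0.048) × 100

Percent ionization = 0.0777%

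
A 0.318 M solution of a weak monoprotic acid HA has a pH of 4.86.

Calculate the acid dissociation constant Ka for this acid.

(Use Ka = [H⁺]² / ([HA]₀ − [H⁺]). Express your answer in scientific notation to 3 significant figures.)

[H⁺] = 10^(−pH) = 10^(−4.86) = 1.380e-05 M. For HA ⇌ H⁺ + A⁻, Ka = [H⁺][A⁻]/[HA] = [H⁺]² / ([HA]₀ − [H⁺]) = (1.380e-05)² / (0.318 − 1.380e-05) = 5.99e-10.

K_a = 5.99e-10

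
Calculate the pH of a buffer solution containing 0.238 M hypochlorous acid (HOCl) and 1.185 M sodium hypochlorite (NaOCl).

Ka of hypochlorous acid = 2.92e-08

pKa = -log(2.92e-08) = 7.53. pH = pKa + log([A⁻]/[HA]) = 7.53 + log(1.185/0.238)

pH = 8.23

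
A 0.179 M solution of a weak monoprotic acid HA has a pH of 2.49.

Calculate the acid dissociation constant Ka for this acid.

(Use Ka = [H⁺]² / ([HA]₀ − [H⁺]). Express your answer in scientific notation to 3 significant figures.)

[H⁺] = 10^(−pH) = 10^(−2.49) = 3.236e-03 M. For HA ⇌ H⁺ + A⁻, Ka = [H⁺][A⁻]/[HA] = [H⁺]² / ([HA]₀ − [H⁺]) = (3.236e-03)² / (0.179 − 3.236e-03) = 5.96e-05.

K_a = 5.96e-05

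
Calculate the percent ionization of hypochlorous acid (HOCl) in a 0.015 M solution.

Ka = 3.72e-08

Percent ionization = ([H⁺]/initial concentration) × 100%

Using Ka equilibrium: x² + Ka×x - Ka×C = 0. Solving: [H⁺] = 2.3603e-05. Percent = (2.3603e-05/0.015) × 100

Percent ionization = 0.157%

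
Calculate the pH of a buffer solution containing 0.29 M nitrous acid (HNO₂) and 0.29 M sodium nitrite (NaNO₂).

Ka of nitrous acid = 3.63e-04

pKa = -log(3.63e-04) = 3.44. pH = pKa + log([A⁻]/[HA]) = 3.44 + log(0.29/0.29)

pH = 3.44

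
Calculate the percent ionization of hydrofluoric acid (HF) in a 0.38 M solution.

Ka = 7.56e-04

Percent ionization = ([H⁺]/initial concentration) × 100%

Using Ka equilibrium: x² + Ka×x - Ka×C = 0. Solving: [H⁺] = 1.6576e-02. Percent = (1.6576e-02/0.38) × 100

Percent ionization = 4.36%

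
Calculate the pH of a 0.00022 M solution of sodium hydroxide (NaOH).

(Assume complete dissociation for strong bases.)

[OH⁻] = 0.00022 M for strong base. pOH = -log[OH⁻] = 3.66, pH = 14 - pOH

pH = 10.34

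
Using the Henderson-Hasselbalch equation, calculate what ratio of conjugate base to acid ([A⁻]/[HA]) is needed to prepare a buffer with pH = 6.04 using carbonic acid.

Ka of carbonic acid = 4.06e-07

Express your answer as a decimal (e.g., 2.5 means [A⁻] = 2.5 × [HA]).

pKa = -log(4.06e-07) = 6.3915. pH = pKa + log([A⁻]/[HA]), so log([A⁻]/[HA]) = pH − pKa = 6.04 − 6.3915 = -0.3515. [A⁻]/[HA] = 10^(-0.3515) = 0.445

[A⁻]/[HA] = 0.445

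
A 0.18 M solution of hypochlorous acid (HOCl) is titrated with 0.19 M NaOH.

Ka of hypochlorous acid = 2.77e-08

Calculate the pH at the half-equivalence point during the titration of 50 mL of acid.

At half-equivalence [HA] = [A⁻], so Henderson-Hasselbalch gives pH = pKa = -log(2.77e-08) = 7.56.

pH = pKa = 7.56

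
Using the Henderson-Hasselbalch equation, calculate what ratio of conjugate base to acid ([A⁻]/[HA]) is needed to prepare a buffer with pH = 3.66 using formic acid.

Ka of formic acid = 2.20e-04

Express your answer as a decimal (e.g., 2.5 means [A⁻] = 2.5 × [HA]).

pKa = -log(2.20e-04) = 3.6576. pH = pKa + log([A⁻]/[HA]), so log([A⁻]/[HA]) = pH − pKa = 3.66 − 3.6576 = 0.0024. [A⁻]/[HA] = 10^(0.0024) = 1.01

[A⁻]/[HA] = 1.01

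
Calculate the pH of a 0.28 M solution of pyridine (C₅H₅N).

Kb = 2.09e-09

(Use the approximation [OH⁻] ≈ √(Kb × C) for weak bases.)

[OH⁻] = √(Kb × C) = √(2.09e-09 × 0.28) = 2.4191e-05. pOH = 4.62, pH = 14 - pOH

pH = 9.38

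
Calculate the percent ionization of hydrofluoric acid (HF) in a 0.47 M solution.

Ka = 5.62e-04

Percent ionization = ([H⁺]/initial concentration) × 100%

Using Ka equilibrium: x² + Ka×x - Ka×C = 0. Solving: [H⁺] = 1.5974e-02. Percent = (1.5974e-02/0.47) × 100

Percent ionization = 3.4%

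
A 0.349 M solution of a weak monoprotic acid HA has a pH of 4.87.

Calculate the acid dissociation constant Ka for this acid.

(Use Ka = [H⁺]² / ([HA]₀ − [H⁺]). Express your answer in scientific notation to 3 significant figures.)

[H⁺] = 10^(−pH) = 10^(−4.87) = 1.349e-05 M. For HA ⇌ H⁺ + A⁻, Ka = [H⁺][A⁻]/[HA] = [H⁺]² / ([HA]₀ − [H⁺]) = (1.349e-05)² / (0.349 − 1.349e-05) = 5.21e-10.

K_a = 5.21e-10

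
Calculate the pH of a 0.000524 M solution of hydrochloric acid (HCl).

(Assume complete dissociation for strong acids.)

[H⁺] = 0.000524 M for strong acid. pH = -log[H⁺] = -log(0.000524)

pH = 3.28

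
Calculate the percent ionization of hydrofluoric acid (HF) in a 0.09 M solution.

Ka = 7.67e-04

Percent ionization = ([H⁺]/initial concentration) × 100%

Using Ka equilibrium: x² + Ka×x - Ka×C = 0. Solving: [H⁺] = 7.9338e-03. Percent = (7.9338e-03/0.09) × 100

Percent ionization = 8.82%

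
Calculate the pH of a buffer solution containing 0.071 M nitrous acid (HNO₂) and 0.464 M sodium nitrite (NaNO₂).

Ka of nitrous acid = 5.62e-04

pKa = -log(5.62e-04) = 3.25. pH = pKa + log([A⁻]/[HA]) = 3.25 + log(0.464/0.071)

pH = 4.07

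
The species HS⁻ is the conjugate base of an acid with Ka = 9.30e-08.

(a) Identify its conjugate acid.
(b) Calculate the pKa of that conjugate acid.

(a) The conjugate acid is formed by adding one H⁺ to HS⁻, giving H₂S. (b) pKa = -log(Ka) = -log(9.30e-08) = 7.03.

Conjugate acid: H₂S; pK_a = 7.03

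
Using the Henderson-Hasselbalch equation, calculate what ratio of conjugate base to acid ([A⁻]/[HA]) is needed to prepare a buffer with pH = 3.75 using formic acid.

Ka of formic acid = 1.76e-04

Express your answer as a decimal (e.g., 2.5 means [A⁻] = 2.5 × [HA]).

pKa = -log(1.76e-04) = 3.7545. pH = pKa + log([A⁻]/[HA]), so log([A⁻]/[HA]) = pH − pKa = 3.75 − 3.7545 = -0.0045. [A⁻]/[HA] = 10^(-0.0045) = 0.990

[A⁻]/[HA] = 0.990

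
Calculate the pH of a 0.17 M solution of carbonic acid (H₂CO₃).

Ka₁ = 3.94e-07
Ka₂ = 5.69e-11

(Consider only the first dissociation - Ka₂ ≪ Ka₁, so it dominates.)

First dissociation dominates. From Ka₁ = [H⁺][HA⁻]/[H₂A], x² + Ka₁·x − Ka₁·C = 0 with C = 0.17 M and Ka₁ = 3.94e-07. Solving: [H⁺] = (−Ka₁ + √(Ka₁² + 4·Ka₁·C)) / 2 = 2.5861e-04 M. pH = -log(2.5861e-04) = 3.59.

pH = 3.59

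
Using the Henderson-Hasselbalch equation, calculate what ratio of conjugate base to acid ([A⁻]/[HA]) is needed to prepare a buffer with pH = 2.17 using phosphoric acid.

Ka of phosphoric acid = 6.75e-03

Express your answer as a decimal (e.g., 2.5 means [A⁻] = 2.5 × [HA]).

pKa = -log(6.75e-03) = 2.1707. pH = pKa + log([A⁻]/[HA]), so log([A⁻]/[HA]) = pH − pKa = 2.17 − 2.1707 = -0.0007. [A⁻]/[HA] = 10^(-0.0007) = 0.998

[A⁻]/[HA] = 0.998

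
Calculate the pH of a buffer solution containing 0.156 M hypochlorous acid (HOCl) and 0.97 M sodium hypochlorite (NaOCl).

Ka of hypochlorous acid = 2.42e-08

pKa = -log(2.42e-08) = 7.62. pH = pKa + log([A⁻]/[HA]) = 7.62 + log(0.97/0.156)

pH = 8.41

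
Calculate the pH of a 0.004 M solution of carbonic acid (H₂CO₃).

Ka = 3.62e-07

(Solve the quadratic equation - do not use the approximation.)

x² + Ka×x - Ka×C = 0. Using quadratic formula: [H⁺] = 3.7872e-05

pH = 4.42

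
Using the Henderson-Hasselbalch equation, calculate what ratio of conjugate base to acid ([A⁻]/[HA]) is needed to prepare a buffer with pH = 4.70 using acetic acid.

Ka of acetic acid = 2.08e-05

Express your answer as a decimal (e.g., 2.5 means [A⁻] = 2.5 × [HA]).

pKa = -log(2.08e-05) = 4.6819. pH = pKa + log([A⁻]/[HA]), so log([A⁻]/[HA]) = pH − pKa = 4.70 − 4.6819 = 0.0181. [A⁻]/[HA] = 10^(0.0181) = 1.04

[A⁻]/[HA] = 1.04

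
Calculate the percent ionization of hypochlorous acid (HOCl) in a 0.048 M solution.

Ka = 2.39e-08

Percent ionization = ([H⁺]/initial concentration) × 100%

Using Ka equilibrium: x² + Ka×x - Ka×C = 0. Solving: [H⁺] = 3.3858e-05. Percent = (3.3858e-05/0.048) × 100

Percent ionization = 0.0705%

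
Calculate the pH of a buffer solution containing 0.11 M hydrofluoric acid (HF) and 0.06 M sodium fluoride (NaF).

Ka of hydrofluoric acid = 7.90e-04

pKa = -log(7.90e-04) = 3.10. pH = pKa + log([A⁻]/[HA]) = 3.10 + log(0.06/0.11)

pH = 2.84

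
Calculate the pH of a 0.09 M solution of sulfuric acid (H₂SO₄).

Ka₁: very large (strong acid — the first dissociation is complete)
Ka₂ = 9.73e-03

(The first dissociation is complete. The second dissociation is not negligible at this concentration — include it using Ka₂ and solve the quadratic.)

First dissociation is complete: [H⁺]₀ = [HSO₄⁻]₀ = C = 0.09 M. Second dissociation HSO₄⁻ ⇌ H⁺ + SO₄²⁻: let x = [SO₄²⁻]. Ka₂ = (C + x)·x / (C − x) = 9.73e-03 → x² + (C + Ka₂)·x − Ka₂·C = 0 → x² + 0.09973·x − 8.757e-04 = 0. x = (−0.09973 + √(0.09973² + 4 × 8.757e-04)) / 2 = 8.1196e-03 M. [H⁺] = C + x = 0.09 + 8.1196e-03 = 9.8120e-02 M. pH = -log(9.8120e-02) = 1.01.

pH = 1.01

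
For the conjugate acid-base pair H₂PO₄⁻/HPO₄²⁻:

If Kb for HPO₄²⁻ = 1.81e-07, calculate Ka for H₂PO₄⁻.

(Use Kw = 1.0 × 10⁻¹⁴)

For a conjugate pair Ka × Kb = Kw, so Ka = Kw/Kb = 1.0 × 10⁻¹⁴ / 1.81e-07 = 5.52e-08.

K_a = 5.52e-08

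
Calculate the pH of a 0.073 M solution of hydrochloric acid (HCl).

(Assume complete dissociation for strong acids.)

[H⁺] = 0.073 M for strong acid. pH = -log[H⁺] = -log(0.073)

pH = 1.14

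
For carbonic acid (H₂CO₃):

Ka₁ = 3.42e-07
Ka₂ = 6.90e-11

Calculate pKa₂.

pKa₂ = -log(Ka₂) = -log(6.90e-11) = 10.16.

pK_{a2} = 10.16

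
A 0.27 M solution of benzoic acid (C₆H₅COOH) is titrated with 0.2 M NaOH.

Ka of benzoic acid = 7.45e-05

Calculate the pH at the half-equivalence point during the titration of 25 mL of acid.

At half-equivalence [HA] = [A⁻], so Henderson-Hasselbalch gives pH = pKa = -log(7.45e-05) = 4.13.

pH = pKa = 4.13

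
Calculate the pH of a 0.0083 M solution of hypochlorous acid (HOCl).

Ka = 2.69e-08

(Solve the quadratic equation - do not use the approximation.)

x² + Ka×x - Ka×C = 0. Using quadratic formula: [H⁺] = 1.4929e-05

pH = 4.83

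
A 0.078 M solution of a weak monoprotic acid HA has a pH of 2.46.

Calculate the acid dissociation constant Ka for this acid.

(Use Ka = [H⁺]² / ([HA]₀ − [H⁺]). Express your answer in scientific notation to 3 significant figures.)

[H⁺] = 10^(−pH) = 10^(−2.46) = 3.467e-03 M. For HA ⇌ H⁺ + A⁻, Ka = [H⁺][A⁻]/[HA] = [H⁺]² / ([HA]₀ − [H⁺]) = (3.467e-03)² / (0.078 − 3.467e-03) = 1.61e-04.

K_a = 1.61e-04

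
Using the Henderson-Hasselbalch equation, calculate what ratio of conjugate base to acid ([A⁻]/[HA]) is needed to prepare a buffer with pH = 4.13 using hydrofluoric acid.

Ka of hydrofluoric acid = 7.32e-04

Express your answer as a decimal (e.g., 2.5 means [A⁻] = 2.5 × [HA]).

pKa = -log(7.32e-04) = 3.1355. pH = pKa + log([A⁻]/[HA]), so log([A⁻]/[HA]) = pH − pKa = 4.13 − 3.1355 = 0.9945. [A⁻]/[HA] = 10^(0.9945) = 9.87

[A⁻]/[HA] = 9.87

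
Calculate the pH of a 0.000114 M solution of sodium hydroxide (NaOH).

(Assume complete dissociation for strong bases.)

[OH⁻] = 0.000114 M for strong base. pOH = -log[OH⁻] = 3.94, pH = 14 - pOH

pH = 10.06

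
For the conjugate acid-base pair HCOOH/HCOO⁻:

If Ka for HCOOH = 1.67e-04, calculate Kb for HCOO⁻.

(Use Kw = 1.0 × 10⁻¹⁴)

For a conjugate pair Ka × Kb = Kw, so Kb = Kw/Ka = 1.0 × 10⁻¹⁴ / 1.67e-04 = 5.99e-11.

K_b = 5.99e-11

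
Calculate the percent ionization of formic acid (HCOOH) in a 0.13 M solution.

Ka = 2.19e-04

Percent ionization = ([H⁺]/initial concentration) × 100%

Using Ka equilibrium: x² + Ka×x - Ka×C = 0. Solving: [H⁺] = 5.2274e-03. Percent = (5.2274e-03/0.13) × 100

Percent ionization = 4.02%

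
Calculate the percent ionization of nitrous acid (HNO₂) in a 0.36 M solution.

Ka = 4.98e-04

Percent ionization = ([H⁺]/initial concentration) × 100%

Using Ka equilibrium: x² + Ka×x - Ka×C = 0. Solving: [H⁺] = 1.3143e-02. Percent = (1.3143e-02/0.36) × 100

Percent ionization = 3.65%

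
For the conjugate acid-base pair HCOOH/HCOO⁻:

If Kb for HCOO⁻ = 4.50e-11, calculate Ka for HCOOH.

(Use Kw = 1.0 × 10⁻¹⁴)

For a conjugate pair Ka × Kb = Kw, so Ka = Kw/Kb = 1.0 × 10⁻¹⁴ / 4.50e-11 = 2.22e-04.

K_a = 2.22e-04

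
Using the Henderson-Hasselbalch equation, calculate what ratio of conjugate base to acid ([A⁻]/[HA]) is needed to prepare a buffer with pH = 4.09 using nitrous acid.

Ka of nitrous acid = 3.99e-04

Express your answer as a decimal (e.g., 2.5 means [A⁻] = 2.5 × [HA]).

pKa = -log(3.99e-04) = 3.3990. pH = pKa + log([A⁻]/[HA]), so log([A⁻]/[HA]) = pH − pKa = 4.09 − 3.3990 = 0.6910. [A⁻]/[HA] = 10^(0.6910) = 4.91

[A⁻]/[HA] = 4.91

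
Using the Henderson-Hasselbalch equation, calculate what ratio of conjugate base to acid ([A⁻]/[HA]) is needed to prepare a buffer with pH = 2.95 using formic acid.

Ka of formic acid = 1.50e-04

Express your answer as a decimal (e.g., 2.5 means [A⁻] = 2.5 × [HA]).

pKa = -log(1.50e-04) = 3.8239. pH = pKa + log([A⁻]/[HA]), so log([A⁻]/[HA]) = pH − pKa = 2.95 − 3.8239 = -0.8739. [A⁻]/[HA] = 10^(-0.8739) = 0.134

[A⁻]/[HA] = 0.134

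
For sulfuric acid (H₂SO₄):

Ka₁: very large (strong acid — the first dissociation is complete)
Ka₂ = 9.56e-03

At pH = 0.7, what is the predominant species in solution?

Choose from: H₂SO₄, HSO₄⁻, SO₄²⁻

The first dissociation is complete, so H₂SO₄ itself is never the predominant species in water; pKa₂ = -log(9.56e-03) = 2.02. For a polyprotic acid the predominant species crosses at each pKa: below pKa_n the protonated form dominates, above it the deprotonated form does. At pH = 0.7, the predominant species is HSO₄⁻.

HSO₄⁻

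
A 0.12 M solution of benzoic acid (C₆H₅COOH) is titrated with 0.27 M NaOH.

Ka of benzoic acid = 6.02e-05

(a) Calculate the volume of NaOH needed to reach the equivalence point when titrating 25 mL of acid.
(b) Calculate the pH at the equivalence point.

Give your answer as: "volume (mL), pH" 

moles acid = 0.12 × 25/1000 = 0.003 mol; V_base = moles/0.27 × 1000 = 11.1 mL. At equivalence only the conjugate base is present: [A⁻] = 0.003/0.036 = 8.3077e-02 M. Kb = Kw/Ka = 1.66e-10; [OH⁻] = √(Kb × [A⁻]) = 3.7149e-06; pOH = 5.43; pH = 14 - pOH = 8.57.

V = 11.1 mL, pH = 8.57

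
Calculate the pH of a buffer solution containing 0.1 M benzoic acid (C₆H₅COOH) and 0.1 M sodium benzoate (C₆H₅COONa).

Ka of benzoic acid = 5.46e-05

pKa = -log(5.46e-05) = 4.26. pH = pKa + log([A⁻]/[HA]) = 4.26 + log(0.1/0.1)

pH = 4.26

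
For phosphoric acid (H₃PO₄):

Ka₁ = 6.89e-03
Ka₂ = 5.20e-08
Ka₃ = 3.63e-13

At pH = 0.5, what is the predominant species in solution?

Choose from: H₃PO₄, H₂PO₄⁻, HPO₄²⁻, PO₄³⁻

pKa₁ = 2.16, pKa₂ = 7.28, pKa₃ = 12.44. For a polyprotic acid the predominant species crosses at each pKa: below pKa_n the protonated form dominates, above it the deprotonated form does. At pH = 0.5, the predominant species is H₃PO₄.

H₃PO₄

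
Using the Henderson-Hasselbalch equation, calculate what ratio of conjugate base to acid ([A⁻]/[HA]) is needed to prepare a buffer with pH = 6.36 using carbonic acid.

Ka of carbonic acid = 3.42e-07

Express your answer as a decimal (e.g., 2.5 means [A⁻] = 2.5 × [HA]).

pKa = -log(3.42e-07) = 6.4660. pH = pKa + log([A⁻]/[HA]), so log([A⁻]/[HA]) = pH − pKa = 6.36 − 6.4660 = -0.1060. [A⁻]/[HA] = 10^(-0.1060) = 0.783

[A⁻]/[HA] = 0.783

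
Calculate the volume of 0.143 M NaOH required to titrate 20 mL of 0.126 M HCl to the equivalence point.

At equivalence: moles acid = moles base. moles HCl = 0.126 × 20/1000 = 0.00252 mol. V_base = moles / 0.143 × 1000 = 17.6 mL.

V_{base} = 17.6 mL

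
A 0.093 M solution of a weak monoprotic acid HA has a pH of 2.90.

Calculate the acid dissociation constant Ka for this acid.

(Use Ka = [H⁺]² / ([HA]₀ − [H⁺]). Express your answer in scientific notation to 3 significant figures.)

[H⁺] = 10^(−pH) = 10^(−2.90) = 1.259e-03 M. For HA ⇌ H⁺ + A⁻, Ka = [H⁺][A⁻]/[HA] = [H⁺]² / ([HA]₀ − [H⁺]) = (1.259e-03)² / (0.093 − 1.259e-03) = 1.73e-05.

K_a = 1.73e-05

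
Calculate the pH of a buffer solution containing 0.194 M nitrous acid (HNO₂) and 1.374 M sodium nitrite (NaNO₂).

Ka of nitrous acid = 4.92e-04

pKa = -log(4.92e-04) = 3.31. pH = pKa + log([A⁻]/[HA]) = 3.31 + log(1.374/0.194)

pH = 4.16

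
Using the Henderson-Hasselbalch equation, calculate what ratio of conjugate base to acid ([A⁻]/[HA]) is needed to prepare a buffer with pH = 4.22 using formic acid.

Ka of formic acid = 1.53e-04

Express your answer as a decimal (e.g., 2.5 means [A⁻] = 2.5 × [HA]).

pKa = -log(1.53e-04) = 3.8153. pH = pKa + log([A⁻]/[HA]), so log([A⁻]/[HA]) = pH − pKa = 4.22 − 3.8153 = 0.4047. [A⁻]/[HA] = 10^(0.4047) = 2.54

[A⁻]/[HA] = 2.54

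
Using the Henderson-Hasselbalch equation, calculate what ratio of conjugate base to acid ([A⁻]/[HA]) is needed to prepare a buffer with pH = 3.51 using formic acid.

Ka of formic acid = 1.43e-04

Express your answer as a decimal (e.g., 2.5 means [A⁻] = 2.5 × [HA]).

pKa = -log(1.43e-04) = 3.8447. pH = pKa + log([A⁻]/[HA]), so log([A⁻]/[HA]) = pH − pKa = 3.51 − 3.8447 = -0.3347. [A⁻]/[HA] = 10^(-0.3347) = 0.463

[A⁻]/[HA] = 0.463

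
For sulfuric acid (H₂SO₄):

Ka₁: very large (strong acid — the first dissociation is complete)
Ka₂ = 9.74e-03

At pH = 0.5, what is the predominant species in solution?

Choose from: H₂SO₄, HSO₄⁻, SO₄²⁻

The first dissociation is complete, so H₂SO₄ itself is never the predominant species in water; pKa₂ = -log(9.74e-03) = 2.01. For a polyprotic acid the predominant species crosses at each pKa: below pKa_n the protonated form dominates, above it the deprotonated form does. At pH = 0.5, the predominant species is HSO₄⁻.

HSO₄⁻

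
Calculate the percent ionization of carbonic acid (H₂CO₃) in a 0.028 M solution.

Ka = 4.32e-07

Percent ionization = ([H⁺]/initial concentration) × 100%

Using Ka equilibrium: x² + Ka×x - Ka×C = 0. Solving: [H⁺] = 1.0977e-04. Percent = (1.0977e-04/0.028) × 100

Percent ionization = 0.392%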